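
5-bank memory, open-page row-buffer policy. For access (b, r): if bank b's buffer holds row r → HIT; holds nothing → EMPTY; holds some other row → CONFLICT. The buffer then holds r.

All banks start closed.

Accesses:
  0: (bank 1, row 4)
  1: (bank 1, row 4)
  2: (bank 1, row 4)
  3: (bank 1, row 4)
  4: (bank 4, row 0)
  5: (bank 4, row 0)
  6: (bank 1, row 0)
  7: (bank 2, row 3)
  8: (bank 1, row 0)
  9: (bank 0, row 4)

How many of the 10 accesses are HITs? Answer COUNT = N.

0: bank 1 row 4 — prev None → EMPTY
1: bank 1 row 4 — prev 4 → HIT
2: bank 1 row 4 — prev 4 → HIT
3: bank 1 row 4 — prev 4 → HIT
4: bank 4 row 0 — prev None → EMPTY
5: bank 4 row 0 — prev 0 → HIT
6: bank 1 row 0 — prev 4 → CONFLICT
7: bank 2 row 3 — prev None → EMPTY
8: bank 1 row 0 — prev 0 → HIT
9: bank 0 row 4 — prev None → EMPTY

COUNT = 5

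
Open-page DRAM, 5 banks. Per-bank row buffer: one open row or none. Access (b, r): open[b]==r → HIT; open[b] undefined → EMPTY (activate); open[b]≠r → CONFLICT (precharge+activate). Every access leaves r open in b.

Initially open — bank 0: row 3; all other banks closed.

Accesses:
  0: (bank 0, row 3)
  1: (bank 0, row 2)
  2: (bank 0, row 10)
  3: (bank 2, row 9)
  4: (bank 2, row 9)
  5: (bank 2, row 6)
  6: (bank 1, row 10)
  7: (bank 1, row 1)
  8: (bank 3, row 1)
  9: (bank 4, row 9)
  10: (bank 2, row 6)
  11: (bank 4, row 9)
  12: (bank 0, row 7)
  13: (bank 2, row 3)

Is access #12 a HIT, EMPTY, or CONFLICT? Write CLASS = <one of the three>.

CLASS = CONFLICT

0: bank 0 row 3 — prev 3 → HIT
1: bank 0 row 2 — prev 3 → CONFLICT
2: bank 0 row 10 — prev 2 → CONFLICT
3: bank 2 row 9 — prev None → EMPTY
4: bank 2 row 9 — prev 9 → HIT
5: bank 2 row 6 — prev 9 → CONFLICT
6: bank 1 row 10 — prev None → EMPTY
7: bank 1 row 1 — prev 10 → CONFLICT
8: bank 3 row 1 — prev None → EMPTY
9: bank 4 row 9 — prev None → EMPTY
10: bank 2 row 6 — prev 6 → HIT
11: bank 4 row 9 — prev 9 → HIT
12: bank 0 row 7 — prev 10 → CONFLICT
13: bank 2 row 3 — prev 6 → CONFLICT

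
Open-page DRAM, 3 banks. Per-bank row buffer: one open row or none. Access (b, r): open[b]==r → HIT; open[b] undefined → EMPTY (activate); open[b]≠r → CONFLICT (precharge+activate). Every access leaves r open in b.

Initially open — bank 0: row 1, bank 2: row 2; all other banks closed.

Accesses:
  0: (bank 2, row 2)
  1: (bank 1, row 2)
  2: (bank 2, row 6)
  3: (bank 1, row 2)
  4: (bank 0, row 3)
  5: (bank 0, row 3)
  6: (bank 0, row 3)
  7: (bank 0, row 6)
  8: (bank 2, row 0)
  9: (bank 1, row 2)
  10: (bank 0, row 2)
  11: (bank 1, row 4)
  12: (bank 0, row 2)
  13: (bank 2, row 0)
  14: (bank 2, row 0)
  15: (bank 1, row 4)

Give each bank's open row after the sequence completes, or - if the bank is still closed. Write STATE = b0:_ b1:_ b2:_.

STATE = b0:2 b1:4 b2:0

0: bank 2 row 2 — prev 2 → HIT
1: bank 1 row 2 — prev None → EMPTY
2: bank 2 row 6 — prev 2 → CONFLICT
3: bank 1 row 2 — prev 2 → HIT
4: bank 0 row 3 — prev 1 → CONFLICT
5: bank 0 row 3 — prev 3 → HIT
6: bank 0 row 3 — prev 3 → HIT
7: bank 0 row 6 — prev 3 → CONFLICT
8: bank 2 row 0 — prev 6 → CONFLICT
9: bank 1 row 2 — prev 2 → HIT
10: bank 0 row 2 — prev 6 → CONFLICT
11: bank 1 row 4 — prev 2 → CONFLICT
12: bank 0 row 2 — prev 2 → HIT
13: bank 2 row 0 — prev 0 → HIT
14: bank 2 row 0 — prev 0 → HIT
15: bank 1 row 4 — prev 4 → HIT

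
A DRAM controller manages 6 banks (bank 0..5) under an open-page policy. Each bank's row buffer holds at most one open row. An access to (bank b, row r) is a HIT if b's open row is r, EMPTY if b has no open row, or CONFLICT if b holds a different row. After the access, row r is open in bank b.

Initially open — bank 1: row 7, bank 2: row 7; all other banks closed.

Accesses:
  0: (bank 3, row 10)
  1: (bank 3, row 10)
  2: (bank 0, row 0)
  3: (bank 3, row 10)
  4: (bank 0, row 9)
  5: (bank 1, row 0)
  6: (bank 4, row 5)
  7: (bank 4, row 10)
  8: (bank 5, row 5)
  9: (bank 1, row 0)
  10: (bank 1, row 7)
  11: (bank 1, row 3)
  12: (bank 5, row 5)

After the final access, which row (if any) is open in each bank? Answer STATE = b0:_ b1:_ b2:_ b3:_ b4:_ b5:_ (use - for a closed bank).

  [0] b3 r10: no row ⇒ E
  [1] b3 r10: had r10 ⇒ H
  [2] b0 r0: no row ⇒ E
  [3] b3 r10: had r10 ⇒ H
  [4] b0 r9: had r0 ⇒ C
  [5] b1 r0: had r7 ⇒ C
  [6] b4 r5: no row ⇒ E
  [7] b4 r10: had r5 ⇒ C
  [8] b5 r5: no row ⇒ E
  [9] b1 r0: had r0 ⇒ H
  [10] b1 r7: had r0 ⇒ C
  [11] b1 r3: had r7 ⇒ C
  [12] b5 r5: had r5 ⇒ H

STATE = b0:9 b1:3 b2:7 b3:10 b4:10 b5:5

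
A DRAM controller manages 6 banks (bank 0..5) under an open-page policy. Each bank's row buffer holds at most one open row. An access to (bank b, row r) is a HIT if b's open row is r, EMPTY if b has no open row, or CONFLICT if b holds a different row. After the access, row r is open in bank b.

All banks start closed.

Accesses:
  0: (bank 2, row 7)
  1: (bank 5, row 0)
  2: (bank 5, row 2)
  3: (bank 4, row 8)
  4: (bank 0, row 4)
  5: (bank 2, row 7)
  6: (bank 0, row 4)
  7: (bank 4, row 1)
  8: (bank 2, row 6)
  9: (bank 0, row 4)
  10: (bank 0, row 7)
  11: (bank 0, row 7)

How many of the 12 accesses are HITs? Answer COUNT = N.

  [0] b2 r7: no row ⇒ E
  [1] b5 r0: no row ⇒ E
  [2] b5 r2: had r0 ⇒ C
  [3] b4 r8: no row ⇒ E
  [4] b0 r4: no row ⇒ E
  [5] b2 r7: had r7 ⇒ H
  [6] b0 r4: had r4 ⇒ H
  [7] b4 r1: had r8 ⇒ C
  [8] b2 r6: had r7 ⇒ C
  [9] b0 r4: had r4 ⇒ H
  [10] b0 r7: had r4 ⇒ C
  [11] b0 r7: had r7 ⇒ H

COUNT = 4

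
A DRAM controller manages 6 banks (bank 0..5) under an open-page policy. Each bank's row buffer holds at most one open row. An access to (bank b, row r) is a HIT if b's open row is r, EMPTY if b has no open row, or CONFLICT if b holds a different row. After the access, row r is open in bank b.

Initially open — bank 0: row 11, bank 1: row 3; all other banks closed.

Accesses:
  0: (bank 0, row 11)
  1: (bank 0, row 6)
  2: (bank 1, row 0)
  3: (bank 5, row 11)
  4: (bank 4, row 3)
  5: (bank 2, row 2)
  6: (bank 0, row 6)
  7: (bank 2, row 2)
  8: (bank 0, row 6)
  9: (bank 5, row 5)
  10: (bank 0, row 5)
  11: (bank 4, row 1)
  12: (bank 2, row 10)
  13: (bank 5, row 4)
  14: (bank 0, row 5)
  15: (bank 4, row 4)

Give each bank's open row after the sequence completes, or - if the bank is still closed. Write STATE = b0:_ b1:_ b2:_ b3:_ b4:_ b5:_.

0: bank 0 row 11 — prev 11 → HIT
1: bank 0 row 6 — prev 11 → CONFLICT
2: bank 1 row 0 — prev 3 → CONFLICT
3: bank 5 row 11 — prev None → EMPTY
4: bank 4 row 3 — prev None → EMPTY
5: bank 2 row 2 — prev None → EMPTY
6: bank 0 row 6 — prev 6 → HIT
7: bank 2 row 2 — prev 2 → HIT
8: bank 0 row 6 — prev 6 → HIT
9: bank 5 row 5 — prev 11 → CONFLICT
10: bank 0 row 5 — prev 6 → CONFLICT
11: bank 4 row 1 — prev 3 → CONFLICT
12: bank 2 row 10 — prev 2 → CONFLICT
13: bank 5 row 4 — prev 5 → CONFLICT
14: bank 0 row 5 — prev 5 → HIT
15: bank 4 row 4 — prev 1 → CONFLICT

STATE = b0:5 b1:0 b2:10 b3:- b4:4 b5:4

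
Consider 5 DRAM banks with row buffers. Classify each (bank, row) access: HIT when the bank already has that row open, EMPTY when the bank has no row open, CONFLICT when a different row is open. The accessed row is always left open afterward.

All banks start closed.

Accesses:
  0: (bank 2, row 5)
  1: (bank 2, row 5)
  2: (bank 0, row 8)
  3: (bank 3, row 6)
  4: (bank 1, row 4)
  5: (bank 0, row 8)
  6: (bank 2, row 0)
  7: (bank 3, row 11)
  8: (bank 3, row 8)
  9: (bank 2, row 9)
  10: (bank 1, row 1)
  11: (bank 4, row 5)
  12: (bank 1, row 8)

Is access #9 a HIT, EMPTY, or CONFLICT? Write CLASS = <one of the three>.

CLASS = CONFLICT

step 0: bank2 None->5 [EMPTY]
step 1: bank2 5->5 [HIT]
step 2: bank0 None->8 [EMPTY]
step 3: bank3 None->6 [EMPTY]
step 4: bank1 None->4 [EMPTY]
step 5: bank0 8->8 [HIT]
step 6: bank2 5->0 [CONFLICT]
step 7: bank3 6->11 [CONFLICT]
step 8: bank3 11->8 [CONFLICT]
step 9: bank2 0->9 [CONFLICT]
step 10: bank1 4->1 [CONFLICT]
step 11: bank4 None->5 [EMPTY]
step 12: bank1 1->8 [CONFLICT]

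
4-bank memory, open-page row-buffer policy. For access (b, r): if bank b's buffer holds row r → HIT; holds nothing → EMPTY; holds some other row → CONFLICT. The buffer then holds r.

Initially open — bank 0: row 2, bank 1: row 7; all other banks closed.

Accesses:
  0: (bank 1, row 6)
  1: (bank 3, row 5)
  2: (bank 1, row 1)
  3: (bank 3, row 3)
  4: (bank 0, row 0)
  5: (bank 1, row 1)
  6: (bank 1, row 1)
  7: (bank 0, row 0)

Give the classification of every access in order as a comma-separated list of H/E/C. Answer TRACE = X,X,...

TRACE = C,E,C,C,C,H,H,H

  [0] b1 r6: had r7 ⇒ C
  [1] b3 r5: no row ⇒ E
  [2] b1 r1: had r6 ⇒ C
  [3] b3 r3: had r5 ⇒ C
  [4] b0 r0: had r2 ⇒ C
  [5] b1 r1: had r1 ⇒ H
  [6] b1 r1: had r1 ⇒ H
  [7] b0 r0: had r0 ⇒ H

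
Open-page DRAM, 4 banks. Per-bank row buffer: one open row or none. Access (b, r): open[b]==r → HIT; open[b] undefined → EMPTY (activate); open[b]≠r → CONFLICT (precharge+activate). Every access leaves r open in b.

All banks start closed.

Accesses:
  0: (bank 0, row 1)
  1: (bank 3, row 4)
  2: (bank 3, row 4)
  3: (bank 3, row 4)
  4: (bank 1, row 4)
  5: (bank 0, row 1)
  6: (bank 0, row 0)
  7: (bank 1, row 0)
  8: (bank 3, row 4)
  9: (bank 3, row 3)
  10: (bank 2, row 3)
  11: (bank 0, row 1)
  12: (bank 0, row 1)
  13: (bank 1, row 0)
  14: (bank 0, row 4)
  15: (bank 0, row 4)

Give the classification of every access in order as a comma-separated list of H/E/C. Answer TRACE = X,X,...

#0 (0,1) E
#1 (3,4) E
#2 (3,4) H  (was 4)
#3 (3,4) H  (was 4)
#4 (1,4) E
#5 (0,1) H  (was 1)
#6 (0,0) C  (was 1)
#7 (1,0) C  (was 4)
#8 (3,4) H  (was 4)
#9 (3,3) C  (was 4)
#10 (2,3) E
#11 (0,1) C  (was 0)
#12 (0,1) H  (was 1)
#13 (1,0) H  (was 0)
#14 (0,4) C  (was 1)
#15 (0,4) H  (was 4)

TRACE = E,E,H,H,E,H,C,C,H,C,E,C,H,H,C,H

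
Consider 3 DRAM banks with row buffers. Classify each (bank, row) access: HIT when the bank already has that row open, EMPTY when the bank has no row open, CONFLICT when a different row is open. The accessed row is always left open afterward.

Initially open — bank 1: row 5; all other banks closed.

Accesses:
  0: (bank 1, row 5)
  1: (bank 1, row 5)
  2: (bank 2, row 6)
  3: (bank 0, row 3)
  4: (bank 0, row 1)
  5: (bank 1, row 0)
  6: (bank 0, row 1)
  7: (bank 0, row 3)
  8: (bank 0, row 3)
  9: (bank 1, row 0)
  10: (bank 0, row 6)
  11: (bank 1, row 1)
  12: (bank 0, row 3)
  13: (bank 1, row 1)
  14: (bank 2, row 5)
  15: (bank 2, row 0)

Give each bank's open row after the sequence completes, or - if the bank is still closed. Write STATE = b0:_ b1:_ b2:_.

#0 (1,5) H  (was 5)
#1 (1,5) H  (was 5)
#2 (2,6) E
#3 (0,3) E
#4 (0,1) C  (was 3)
#5 (1,0) C  (was 5)
#6 (0,1) H  (was 1)
#7 (0,3) C  (was 1)
#8 (0,3) H  (was 3)
#9 (1,0) H  (was 0)
#10 (0,6) C  (was 3)
#11 (1,1) C  (was 0)
#12 (0,3) C  (was 6)
#13 (1,1) H  (was 1)
#14 (2,5) C  (was 6)
#15 (2,0) C  (was 5)

STATE = b0:3 b1:1 b2:0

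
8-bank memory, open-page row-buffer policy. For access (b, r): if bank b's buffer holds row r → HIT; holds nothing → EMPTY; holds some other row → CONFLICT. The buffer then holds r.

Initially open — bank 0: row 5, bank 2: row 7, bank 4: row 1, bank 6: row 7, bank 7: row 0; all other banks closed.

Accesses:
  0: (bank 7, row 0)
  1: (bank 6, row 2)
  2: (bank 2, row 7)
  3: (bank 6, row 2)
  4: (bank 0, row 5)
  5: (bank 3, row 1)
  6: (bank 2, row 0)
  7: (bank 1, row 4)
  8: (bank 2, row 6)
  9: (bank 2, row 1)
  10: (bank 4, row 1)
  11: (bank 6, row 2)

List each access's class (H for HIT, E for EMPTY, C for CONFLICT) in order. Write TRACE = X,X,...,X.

step 0: bank7 0->0 [HIT]
step 1: bank6 7->2 [CONFLICT]
step 2: bank2 7->7 [HIT]
step 3: bank6 2->2 [HIT]
step 4: bank0 5->5 [HIT]
step 5: bank3 None->1 [EMPTY]
step 6: bank2 7->0 [CONFLICT]
step 7: bank1 None->4 [EMPTY]
step 8: bank2 0->6 [CONFLICT]
step 9: bank2 6->1 [CONFLICT]
step 10: bank4 1->1 [HIT]
step 11: bank6 2->2 [HIT]

TRACE = H,C,H,H,H,E,C,E,C,C,H,H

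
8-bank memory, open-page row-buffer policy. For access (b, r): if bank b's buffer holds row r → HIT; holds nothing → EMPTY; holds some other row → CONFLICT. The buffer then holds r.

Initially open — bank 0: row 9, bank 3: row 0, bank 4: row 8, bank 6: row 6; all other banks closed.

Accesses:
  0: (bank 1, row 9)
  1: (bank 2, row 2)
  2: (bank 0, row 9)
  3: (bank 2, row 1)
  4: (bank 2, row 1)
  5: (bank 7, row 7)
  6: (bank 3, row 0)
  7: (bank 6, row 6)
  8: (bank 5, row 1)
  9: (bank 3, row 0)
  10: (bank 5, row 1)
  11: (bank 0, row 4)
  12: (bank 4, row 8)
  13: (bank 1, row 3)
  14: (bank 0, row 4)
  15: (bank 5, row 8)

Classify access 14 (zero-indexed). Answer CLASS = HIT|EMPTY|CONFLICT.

CLASS = HIT

  [0] b1 r9: no row ⇒ E
  [1] b2 r2: no row ⇒ E
  [2] b0 r9: had r9 ⇒ H
  [3] b2 r1: had r2 ⇒ C
  [4] b2 r1: had r1 ⇒ H
  [5] b7 r7: no row ⇒ E
  [6] b3 r0: had r0 ⇒ H
  [7] b6 r6: had r6 ⇒ H
  [8] b5 r1: no row ⇒ E
  [9] b3 r0: had r0 ⇒ H
  [10] b5 r1: had r1 ⇒ H
  [11] b0 r4: had r9 ⇒ C
  [12] b4 r8: had r8 ⇒ H
  [13] b1 r3: had r9 ⇒ C
  [14] b0 r4: had r4 ⇒ H
  [15] b5 r8: had r1 ⇒ C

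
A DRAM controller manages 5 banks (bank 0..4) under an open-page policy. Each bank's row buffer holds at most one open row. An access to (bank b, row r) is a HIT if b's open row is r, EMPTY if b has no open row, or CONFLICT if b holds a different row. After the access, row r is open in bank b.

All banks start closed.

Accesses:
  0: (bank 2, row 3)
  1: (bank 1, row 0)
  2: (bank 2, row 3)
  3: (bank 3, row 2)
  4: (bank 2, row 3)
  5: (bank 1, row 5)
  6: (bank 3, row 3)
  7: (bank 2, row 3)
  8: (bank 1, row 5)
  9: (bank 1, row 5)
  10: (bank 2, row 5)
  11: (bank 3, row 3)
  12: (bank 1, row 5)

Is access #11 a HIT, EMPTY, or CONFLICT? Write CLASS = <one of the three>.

CLASS = HIT

0: bank 2 row 3 — prev None → EMPTY
1: bank 1 row 0 — prev None → EMPTY
2: bank 2 row 3 — prev 3 → HIT
3: bank 3 row 2 — prev None → EMPTY
4: bank 2 row 3 — prev 3 → HIT
5: bank 1 row 5 — prev 0 → CONFLICT
6: bank 3 row 3 — prev 2 → CONFLICT
7: bank 2 row 3 — prev 3 → HIT
8: bank 1 row 5 — prev 5 → HIT
9: bank 1 row 5 — prev 5 → HIT
10: bank 2 row 5 — prev 3 → CONFLICT
11: bank 3 row 3 — prev 3 → HIT
12: bank 1 row 5 — prev 5 → HIT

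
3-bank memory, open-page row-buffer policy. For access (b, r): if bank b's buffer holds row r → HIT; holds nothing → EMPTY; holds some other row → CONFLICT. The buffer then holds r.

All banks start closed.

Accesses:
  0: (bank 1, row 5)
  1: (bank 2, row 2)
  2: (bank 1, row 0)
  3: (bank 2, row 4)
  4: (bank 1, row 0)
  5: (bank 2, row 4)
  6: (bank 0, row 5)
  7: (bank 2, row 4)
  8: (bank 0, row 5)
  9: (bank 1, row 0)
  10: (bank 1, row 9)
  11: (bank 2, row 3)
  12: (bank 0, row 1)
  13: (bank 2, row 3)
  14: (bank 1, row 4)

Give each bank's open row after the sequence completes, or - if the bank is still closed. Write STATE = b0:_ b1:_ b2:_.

STATE = b0:1 b1:4 b2:3

  [0] b1 r5: no row ⇒ E
  [1] b2 r2: no row ⇒ E
  [2] b1 r0: had r5 ⇒ C
  [3] b2 r4: had r2 ⇒ C
  [4] b1 r0: had r0 ⇒ H
  [5] b2 r4: had r4 ⇒ H
  [6] b0 r5: no row ⇒ E
  [7] b2 r4: had r4 ⇒ H
  [8] b0 r5: had r5 ⇒ H
  [9] b1 r0: had r0 ⇒ H
  [10] b1 r9: had r0 ⇒ C
  [11] b2 r3: had r4 ⇒ C
  [12] b0 r1: had r5 ⇒ C
  [13] b2 r3: had r3 ⇒ H
  [14] b1 r4: had r9 ⇒ C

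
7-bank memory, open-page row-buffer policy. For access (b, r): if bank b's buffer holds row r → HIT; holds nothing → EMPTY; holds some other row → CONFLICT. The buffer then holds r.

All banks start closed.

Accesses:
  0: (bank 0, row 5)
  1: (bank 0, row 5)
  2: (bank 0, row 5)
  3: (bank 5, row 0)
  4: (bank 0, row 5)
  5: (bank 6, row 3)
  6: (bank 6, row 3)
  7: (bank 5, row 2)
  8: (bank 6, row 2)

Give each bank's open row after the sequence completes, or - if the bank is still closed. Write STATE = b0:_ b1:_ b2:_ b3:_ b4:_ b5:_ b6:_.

STATE = b0:5 b1:- b2:- b3:- b4:- b5:2 b6:2

0: bank 0 row 5 — prev None → EMPTY
1: bank 0 row 5 — prev 5 → HIT
2: bank 0 row 5 — prev 5 → HIT
3: bank 5 row 0 — prev None → EMPTY
4: bank 0 row 5 — prev 5 → HIT
5: bank 6 row 3 — prev None → EMPTY
6: bank 6 row 3 — prev 3 → HIT
7: bank 5 row 2 — prev 0 → CONFLICT
8: bank 6 row 2 — prev 3 → CONFLICT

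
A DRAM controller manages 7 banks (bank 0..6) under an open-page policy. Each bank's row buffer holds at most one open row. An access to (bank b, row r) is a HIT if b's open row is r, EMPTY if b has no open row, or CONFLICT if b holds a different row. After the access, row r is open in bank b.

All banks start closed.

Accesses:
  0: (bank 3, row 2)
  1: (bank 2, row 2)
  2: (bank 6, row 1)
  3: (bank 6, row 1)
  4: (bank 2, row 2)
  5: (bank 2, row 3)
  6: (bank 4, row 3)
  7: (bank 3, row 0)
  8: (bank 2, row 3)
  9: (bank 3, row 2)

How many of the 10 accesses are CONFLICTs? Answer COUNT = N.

step 0: bank3 None->2 [EMPTY]
step 1: bank2 None->2 [EMPTY]
step 2: bank6 None->1 [EMPTY]
step 3: bank6 1->1 [HIT]
step 4: bank2 2->2 [HIT]
step 5: bank2 2->3 [CONFLICT]
step 6: bank4 None->3 [EMPTY]
step 7: bank3 2->0 [CONFLICT]
step 8: bank2 3->3 [HIT]
step 9: bank3 0->2 [CONFLICT]

COUNT = 3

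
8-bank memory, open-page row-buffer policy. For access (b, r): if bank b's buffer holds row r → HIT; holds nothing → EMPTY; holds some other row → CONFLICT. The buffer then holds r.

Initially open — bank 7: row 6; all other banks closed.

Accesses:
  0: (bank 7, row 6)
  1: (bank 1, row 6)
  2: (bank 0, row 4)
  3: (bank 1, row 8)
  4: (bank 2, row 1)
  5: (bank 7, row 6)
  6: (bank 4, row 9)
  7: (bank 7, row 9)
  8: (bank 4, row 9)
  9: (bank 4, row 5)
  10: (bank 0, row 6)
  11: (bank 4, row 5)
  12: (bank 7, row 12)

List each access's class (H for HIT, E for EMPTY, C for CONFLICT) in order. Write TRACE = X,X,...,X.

#0 (7,6) H  (was 6)
#1 (1,6) E
#2 (0,4) E
#3 (1,8) C  (was 6)
#4 (2,1) E
#5 (7,6) H  (was 6)
#6 (4,9) E
#7 (7,9) C  (was 6)
#8 (4,9) H  (was 9)
#9 (4,5) C  (was 9)
#10 (0,6) C  (was 4)
#11 (4,5) H  (was 5)
#12 (7,12) C  (was 9)

TRACE = H,E,E,C,E,H,E,C,H,C,C,H,C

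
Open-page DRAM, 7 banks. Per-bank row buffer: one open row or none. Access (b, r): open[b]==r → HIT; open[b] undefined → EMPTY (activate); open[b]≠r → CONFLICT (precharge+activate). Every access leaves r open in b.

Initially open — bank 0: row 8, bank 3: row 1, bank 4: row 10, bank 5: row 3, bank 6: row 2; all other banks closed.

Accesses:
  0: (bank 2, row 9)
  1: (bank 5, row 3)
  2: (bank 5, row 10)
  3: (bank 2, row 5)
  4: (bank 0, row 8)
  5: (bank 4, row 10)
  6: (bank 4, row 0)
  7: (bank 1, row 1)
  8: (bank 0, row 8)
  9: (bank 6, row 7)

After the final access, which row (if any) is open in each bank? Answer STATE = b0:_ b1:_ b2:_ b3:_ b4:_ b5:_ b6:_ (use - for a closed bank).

  [0] b2 r9: no row ⇒ E
  [1] b5 r3: had r3 ⇒ H
  [2] b5 r10: had r3 ⇒ C
  [3] b2 r5: had r9 ⇒ C
  [4] b0 r8: had r8 ⇒ H
  [5] b4 r10: had r10 ⇒ H
  [6] b4 r0: had r10 ⇒ C
  [7] b1 r1: no row ⇒ E
  [8] b0 r8: had r8 ⇒ H
  [9] b6 r7: had r2 ⇒ C

STATE = b0:8 b1:1 b2:5 b3:1 b4:0 b5:10 b6:7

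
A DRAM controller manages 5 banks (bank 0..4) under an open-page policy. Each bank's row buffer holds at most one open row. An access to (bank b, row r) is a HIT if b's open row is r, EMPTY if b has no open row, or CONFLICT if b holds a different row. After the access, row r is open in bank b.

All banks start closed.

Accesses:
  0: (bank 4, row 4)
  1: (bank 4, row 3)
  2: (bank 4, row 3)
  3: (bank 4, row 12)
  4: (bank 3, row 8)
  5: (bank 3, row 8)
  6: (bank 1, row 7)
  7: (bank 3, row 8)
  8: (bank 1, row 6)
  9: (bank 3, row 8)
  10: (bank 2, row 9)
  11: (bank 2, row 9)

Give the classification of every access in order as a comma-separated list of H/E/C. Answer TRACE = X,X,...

TRACE = E,C,H,C,E,H,E,H,C,H,E,H

step 0: bank4 None->4 [EMPTY]
step 1: bank4 4->3 [CONFLICT]
step 2: bank4 3->3 [HIT]
step 3: bank4 3->12 [CONFLICT]
step 4: bank3 None->8 [EMPTY]
step 5: bank3 8->8 [HIT]
step 6: bank1 None->7 [EMPTY]
step 7: bank3 8->8 [HIT]
step 8: bank1 7->6 [CONFLICT]
step 9: bank3 8->8 [HIT]
step 10: bank2 None->9 [EMPTY]
step 11: bank2 9->9 [HIT]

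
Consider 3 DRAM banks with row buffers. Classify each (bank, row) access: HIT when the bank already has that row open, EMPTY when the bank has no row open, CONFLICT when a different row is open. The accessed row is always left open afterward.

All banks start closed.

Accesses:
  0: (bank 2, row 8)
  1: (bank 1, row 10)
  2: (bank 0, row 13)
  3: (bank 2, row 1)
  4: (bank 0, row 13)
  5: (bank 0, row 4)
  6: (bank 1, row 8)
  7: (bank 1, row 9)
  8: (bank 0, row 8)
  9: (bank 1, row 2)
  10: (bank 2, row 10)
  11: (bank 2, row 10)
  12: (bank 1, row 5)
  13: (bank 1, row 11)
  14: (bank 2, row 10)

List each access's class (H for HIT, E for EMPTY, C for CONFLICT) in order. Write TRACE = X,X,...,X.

TRACE = E,E,E,C,H,C,C,C,C,C,C,H,C,C,H

step 0: bank2 None->8 [EMPTY]
step 1: bank1 None->10 [EMPTY]
step 2: bank0 None->13 [EMPTY]
step 3: bank2 8->1 [CONFLICT]
step 4: bank0 13->13 [HIT]
step 5: bank0 13->4 [CONFLICT]
step 6: bank1 10->8 [CONFLICT]
step 7: bank1 8->9 [CONFLICT]
step 8: bank0 4->8 [CONFLICT]
step 9: bank1 9->2 [CONFLICT]
step 10: bank2 1->10 [CONFLICT]
step 11: bank2 10->10 [HIT]
step 12: bank1 2->5 [CONFLICT]
step 13: bank1 5->11 [CONFLICT]
step 14: bank2 10->10 [HIT]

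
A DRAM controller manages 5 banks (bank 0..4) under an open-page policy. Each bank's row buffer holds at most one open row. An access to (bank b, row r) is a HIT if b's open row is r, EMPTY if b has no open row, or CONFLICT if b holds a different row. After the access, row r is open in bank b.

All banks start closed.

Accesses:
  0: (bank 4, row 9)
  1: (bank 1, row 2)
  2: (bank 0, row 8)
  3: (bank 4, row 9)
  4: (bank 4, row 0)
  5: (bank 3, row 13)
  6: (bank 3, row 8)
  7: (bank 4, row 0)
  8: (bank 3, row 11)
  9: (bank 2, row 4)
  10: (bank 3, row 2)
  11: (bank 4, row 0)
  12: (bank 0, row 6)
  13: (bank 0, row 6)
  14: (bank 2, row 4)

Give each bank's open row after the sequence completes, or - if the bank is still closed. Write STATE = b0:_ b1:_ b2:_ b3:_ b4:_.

0: bank 4 row 9 — prev None → EMPTY
1: bank 1 row 2 — prev None → EMPTY
2: bank 0 row 8 — prev None → EMPTY
3: bank 4 row 9 — prev 9 → HIT
4: bank 4 row 0 — prev 9 → CONFLICT
5: bank 3 row 13 — prev None → EMPTY
6: bank 3 row 8 — prev 13 → CONFLICT
7: bank 4 row 0 — prev 0 → HIT
8: bank 3 row 11 — prev 8 → CONFLICT
9: bank 2 row 4 — prev None → EMPTY
10: bank 3 row 2 — prev 11 → CONFLICT
11: bank 4 row 0 — prev 0 → HIT
12: bank 0 row 6 — prev 8 → CONFLICT
13: bank 0 row 6 — prev 6 → HIT
14: bank 2 row 4 — prev 4 → HIT

STATE = b0:6 b1:2 b2:4 b3:2 b4:0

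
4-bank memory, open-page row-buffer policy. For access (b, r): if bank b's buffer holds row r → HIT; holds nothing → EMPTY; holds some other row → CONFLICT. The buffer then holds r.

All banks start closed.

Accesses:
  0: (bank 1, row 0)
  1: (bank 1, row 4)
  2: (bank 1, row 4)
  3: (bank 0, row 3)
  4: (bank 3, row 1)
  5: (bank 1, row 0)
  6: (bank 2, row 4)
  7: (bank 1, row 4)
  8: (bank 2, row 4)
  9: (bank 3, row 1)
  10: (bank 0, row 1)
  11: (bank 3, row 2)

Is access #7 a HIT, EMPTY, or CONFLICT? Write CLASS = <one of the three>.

0: bank 1 row 0 — prev None → EMPTY
1: bank 1 row 4 — prev 0 → CONFLICT
2: bank 1 row 4 — prev 4 → HIT
3: bank 0 row 3 — prev None → EMPTY
4: bank 3 row 1 — prev None → EMPTY
5: bank 1 row 0 — prev 4 → CONFLICT
6: bank 2 row 4 — prev None → EMPTY
7: bank 1 row 4 — prev 0 → CONFLICT
8: bank 2 row 4 — prev 4 → HIT
9: bank 3 row 1 — prev 1 → HIT
10: bank 0 row 1 — prev 3 → CONFLICT
11: bank 3 row 2 — prev 1 → CONFLICT

CLASS = CONFLICT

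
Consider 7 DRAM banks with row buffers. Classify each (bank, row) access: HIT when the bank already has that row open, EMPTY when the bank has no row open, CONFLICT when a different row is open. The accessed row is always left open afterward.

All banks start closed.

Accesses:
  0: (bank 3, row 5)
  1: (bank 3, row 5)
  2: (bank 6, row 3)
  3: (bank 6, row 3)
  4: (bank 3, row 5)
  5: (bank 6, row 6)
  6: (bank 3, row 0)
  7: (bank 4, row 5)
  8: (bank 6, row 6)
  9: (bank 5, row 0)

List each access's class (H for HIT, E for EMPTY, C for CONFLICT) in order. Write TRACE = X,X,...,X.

0: bank 3 row 5 — prev None → EMPTY
1: bank 3 row 5 — prev 5 → HIT
2: bank 6 row 3 — prev None → EMPTY
3: bank 6 row 3 — prev 3 → HIT
4: bank 3 row 5 — prev 5 → HIT
5: bank 6 row 6 — prev 3 → CONFLICT
6: bank 3 row 0 — prev 5 → CONFLICT
7: bank 4 row 5 — prev None → EMPTY
8: bank 6 row 6 — prev 6 → HIT
9: bank 5 row 0 — prev None → EMPTY

TRACE = E,H,E,H,H,C,C,E,H,E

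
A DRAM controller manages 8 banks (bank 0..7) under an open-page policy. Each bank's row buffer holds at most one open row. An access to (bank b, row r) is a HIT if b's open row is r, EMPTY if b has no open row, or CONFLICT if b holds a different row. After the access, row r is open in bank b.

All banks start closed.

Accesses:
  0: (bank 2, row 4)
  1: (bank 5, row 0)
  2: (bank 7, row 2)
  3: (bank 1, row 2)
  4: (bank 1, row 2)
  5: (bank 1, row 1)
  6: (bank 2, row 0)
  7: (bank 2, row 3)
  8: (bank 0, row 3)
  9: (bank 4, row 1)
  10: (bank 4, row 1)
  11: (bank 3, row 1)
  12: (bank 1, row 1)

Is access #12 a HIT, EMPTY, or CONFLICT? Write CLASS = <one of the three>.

  [0] b2 r4: no row ⇒ E
  [1] b5 r0: no row ⇒ E
  [2] b7 r2: no row ⇒ E
  [3] b1 r2: no row ⇒ E
  [4] b1 r2: had r2 ⇒ H
  [5] b1 r1: had r2 ⇒ C
  [6] b2 r0: had r4 ⇒ C
  [7] b2 r3: had r0 ⇒ C
  [8] b0 r3: no row ⇒ E
  [9] b4 r1: no row ⇒ E
  [10] b4 r1: had r1 ⇒ H
  [11] b3 r1: no row ⇒ E
  [12] b1 r1: had r1 ⇒ H

CLASS = HIT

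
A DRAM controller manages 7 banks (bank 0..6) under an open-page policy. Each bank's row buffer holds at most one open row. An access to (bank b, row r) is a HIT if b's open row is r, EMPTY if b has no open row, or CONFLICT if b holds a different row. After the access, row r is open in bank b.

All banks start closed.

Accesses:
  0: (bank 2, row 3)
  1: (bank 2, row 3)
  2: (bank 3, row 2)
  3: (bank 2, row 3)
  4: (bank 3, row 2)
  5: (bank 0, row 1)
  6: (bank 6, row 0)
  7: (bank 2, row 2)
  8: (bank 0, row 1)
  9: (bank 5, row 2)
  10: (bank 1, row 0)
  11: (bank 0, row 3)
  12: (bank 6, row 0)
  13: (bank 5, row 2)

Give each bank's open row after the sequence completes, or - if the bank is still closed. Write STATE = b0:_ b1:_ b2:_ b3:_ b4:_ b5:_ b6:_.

  [0] b2 r3: no row ⇒ E
  [1] b2 r3: had r3 ⇒ H
  [2] b3 r2: no row ⇒ E
  [3] b2 r3: had r3 ⇒ H
  [4] b3 r2: had r2 ⇒ H
  [5] b0 r1: no row ⇒ E
  [6] b6 r0: no row ⇒ E
  [7] b2 r2: had r3 ⇒ C
  [8] b0 r1: had r1 ⇒ H
  [9] b5 r2: no row ⇒ E
  [10] b1 r0: no row ⇒ E
  [11] b0 r3: had r1 ⇒ C
  [12] b6 r0: had r0 ⇒ H
  [13] b5 r2: had r2 ⇒ H

STATE = b0:3 b1:0 b2:2 b3:2 b4:- b5:2 b6:0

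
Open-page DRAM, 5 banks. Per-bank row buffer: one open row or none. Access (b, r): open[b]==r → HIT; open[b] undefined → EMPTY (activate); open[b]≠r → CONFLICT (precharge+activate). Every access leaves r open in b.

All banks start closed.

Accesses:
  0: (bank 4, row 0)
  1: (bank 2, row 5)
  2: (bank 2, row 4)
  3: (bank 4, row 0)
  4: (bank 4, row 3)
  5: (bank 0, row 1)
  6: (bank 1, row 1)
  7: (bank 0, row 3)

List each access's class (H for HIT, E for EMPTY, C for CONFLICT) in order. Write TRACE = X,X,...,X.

TRACE = E,E,C,H,C,E,E,C

#0 (4,0) E
#1 (2,5) E
#2 (2,4) C  (was 5)
#3 (4,0) H  (was 0)
#4 (4,3) C  (was 0)
#5 (0,1) E
#6 (1,1) E
#7 (0,3) C  (was 1)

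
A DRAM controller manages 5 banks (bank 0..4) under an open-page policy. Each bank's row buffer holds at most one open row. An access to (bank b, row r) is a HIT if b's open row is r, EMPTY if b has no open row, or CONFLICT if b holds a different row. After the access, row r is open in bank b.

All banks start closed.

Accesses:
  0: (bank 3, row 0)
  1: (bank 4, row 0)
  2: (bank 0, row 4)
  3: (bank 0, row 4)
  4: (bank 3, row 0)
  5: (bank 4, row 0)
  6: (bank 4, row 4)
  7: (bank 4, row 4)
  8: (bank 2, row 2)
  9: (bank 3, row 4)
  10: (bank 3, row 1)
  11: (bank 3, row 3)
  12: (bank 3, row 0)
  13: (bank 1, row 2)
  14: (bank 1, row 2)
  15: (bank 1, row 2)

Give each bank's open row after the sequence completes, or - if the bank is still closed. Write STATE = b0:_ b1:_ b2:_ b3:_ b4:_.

STATE = b0:4 b1:2 b2:2 b3:0 b4:4

#0 (3,0) E
#1 (4,0) E
#2 (0,4) E
#3 (0,4) H  (was 4)
#4 (3,0) H  (was 0)
#5 (4,0) H  (was 0)
#6 (4,4) C  (was 0)
#7 (4,4) H  (was 4)
#8 (2,2) E
#9 (3,4) C  (was 0)
#10 (3,1) C  (was 4)
#11 (3,3) C  (was 1)
#12 (3,0) C  (was 3)
#13 (1,2) E
#14 (1,2) H  (was 2)
#15 (1,2) H  (was 2)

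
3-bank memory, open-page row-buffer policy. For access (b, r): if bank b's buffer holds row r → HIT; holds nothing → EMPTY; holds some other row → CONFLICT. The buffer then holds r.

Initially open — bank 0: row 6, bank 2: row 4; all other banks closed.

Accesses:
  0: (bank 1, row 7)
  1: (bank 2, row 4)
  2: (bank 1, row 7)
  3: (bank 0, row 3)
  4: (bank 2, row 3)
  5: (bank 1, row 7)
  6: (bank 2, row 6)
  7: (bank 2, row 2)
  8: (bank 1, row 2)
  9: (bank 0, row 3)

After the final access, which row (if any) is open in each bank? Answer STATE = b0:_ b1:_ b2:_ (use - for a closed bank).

step 0: bank1 None->7 [EMPTY]
step 1: bank2 4->4 [HIT]
step 2: bank1 7->7 [HIT]
step 3: bank0 6->3 [CONFLICT]
step 4: bank2 4->3 [CONFLICT]
step 5: bank1 7->7 [HIT]
step 6: bank2 3->6 [CONFLICT]
step 7: bank2 6->2 [CONFLICT]
step 8: bank1 7->2 [CONFLICT]
step 9: bank0 3->3 [HIT]

STATE = b0:3 b1:2 b2:2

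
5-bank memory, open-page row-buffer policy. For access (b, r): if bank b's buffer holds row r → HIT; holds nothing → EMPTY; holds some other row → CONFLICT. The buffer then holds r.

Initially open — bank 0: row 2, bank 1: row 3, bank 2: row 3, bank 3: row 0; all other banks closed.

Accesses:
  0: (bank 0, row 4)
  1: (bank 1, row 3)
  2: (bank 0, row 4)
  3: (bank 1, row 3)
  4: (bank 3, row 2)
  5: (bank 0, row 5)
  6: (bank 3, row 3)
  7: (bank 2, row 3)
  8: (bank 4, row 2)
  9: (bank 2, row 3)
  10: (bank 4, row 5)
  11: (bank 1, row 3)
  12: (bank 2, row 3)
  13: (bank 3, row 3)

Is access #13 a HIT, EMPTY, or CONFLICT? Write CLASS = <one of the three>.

  [0] b0 r4: had r2 ⇒ C
  [1] b1 r3: had r3 ⇒ H
  [2] b0 r4: had r4 ⇒ H
  [3] b1 r3: had r3 ⇒ H
  [4] b3 r2: had r0 ⇒ C
  [5] b0 r5: had r4 ⇒ C
  [6] b3 r3: had r2 ⇒ C
  [7] b2 r3: had r3 ⇒ H
  [8] b4 r2: no row ⇒ E
  [9] b2 r3: had r3 ⇒ H
  [10] b4 r5: had r2 ⇒ C
  [11] b1 r3: had r3 ⇒ H
  [12] b2 r3: had r3 ⇒ H
  [13] b3 r3: had r3 ⇒ H

CLASS = HIT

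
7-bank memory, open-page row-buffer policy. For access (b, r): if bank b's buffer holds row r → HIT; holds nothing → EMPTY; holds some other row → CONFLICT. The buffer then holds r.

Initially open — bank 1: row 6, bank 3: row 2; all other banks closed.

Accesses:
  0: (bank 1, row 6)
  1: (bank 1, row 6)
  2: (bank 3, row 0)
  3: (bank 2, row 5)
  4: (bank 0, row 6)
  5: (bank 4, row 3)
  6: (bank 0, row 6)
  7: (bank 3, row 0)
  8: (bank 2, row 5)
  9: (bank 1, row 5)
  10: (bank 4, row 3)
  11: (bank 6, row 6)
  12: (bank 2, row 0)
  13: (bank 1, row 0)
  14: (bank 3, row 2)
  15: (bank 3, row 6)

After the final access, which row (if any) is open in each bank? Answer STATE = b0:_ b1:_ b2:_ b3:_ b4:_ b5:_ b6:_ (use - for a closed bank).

STATE = b0:6 b1:0 b2:0 b3:6 b4:3 b5:- b6:6

#0 (1,6) H  (was 6)
#1 (1,6) H  (was 6)
#2 (3,0) C  (was 2)
#3 (2,5) E
#4 (0,6) E
#5 (4,3) E
#6 (0,6) H  (was 6)
#7 (3,0) H  (was 0)
#8 (2,5) H  (was 5)
#9 (1,5) C  (was 6)
#10 (4,3) H  (was 3)
#11 (6,6) E
#12 (2,0) C  (was 5)
#13 (1,0) C  (was 5)
#14 (3,2) C  (was 0)
#15 (3,6) C  (was 2)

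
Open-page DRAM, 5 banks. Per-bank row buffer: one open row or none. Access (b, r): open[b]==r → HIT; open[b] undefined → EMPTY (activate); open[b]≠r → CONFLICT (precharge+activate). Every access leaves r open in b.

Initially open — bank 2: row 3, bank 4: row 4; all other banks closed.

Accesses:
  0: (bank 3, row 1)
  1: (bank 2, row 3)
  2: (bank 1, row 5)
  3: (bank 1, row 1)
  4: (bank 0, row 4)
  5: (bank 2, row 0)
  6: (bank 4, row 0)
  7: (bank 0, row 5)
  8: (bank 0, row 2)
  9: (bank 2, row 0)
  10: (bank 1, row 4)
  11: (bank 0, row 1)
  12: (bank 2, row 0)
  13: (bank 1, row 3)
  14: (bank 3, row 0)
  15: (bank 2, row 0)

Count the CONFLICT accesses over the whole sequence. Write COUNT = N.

COUNT = 9

  [0] b3 r1: no row ⇒ E
  [1] b2 r3: had r3 ⇒ H
  [2] b1 r5: no row ⇒ E
  [3] b1 r1: had r5 ⇒ C
  [4] b0 r4: no row ⇒ E
  [5] b2 r0: had r3 ⇒ C
  [6] b4 r0: had r4 ⇒ C
  [7] b0 r5: had r4 ⇒ C
  [8] b0 r2: had r5 ⇒ C
  [9] b2 r0: had r0 ⇒ H
  [10] b1 r4: had r1 ⇒ C
  [11] b0 r1: had r2 ⇒ C
  [12] b2 r0: had r0 ⇒ H
  [13] b1 r3: had r4 ⇒ C
  [14] b3 r0: had r1 ⇒ C
  [15] b2 r0: had r0 ⇒ H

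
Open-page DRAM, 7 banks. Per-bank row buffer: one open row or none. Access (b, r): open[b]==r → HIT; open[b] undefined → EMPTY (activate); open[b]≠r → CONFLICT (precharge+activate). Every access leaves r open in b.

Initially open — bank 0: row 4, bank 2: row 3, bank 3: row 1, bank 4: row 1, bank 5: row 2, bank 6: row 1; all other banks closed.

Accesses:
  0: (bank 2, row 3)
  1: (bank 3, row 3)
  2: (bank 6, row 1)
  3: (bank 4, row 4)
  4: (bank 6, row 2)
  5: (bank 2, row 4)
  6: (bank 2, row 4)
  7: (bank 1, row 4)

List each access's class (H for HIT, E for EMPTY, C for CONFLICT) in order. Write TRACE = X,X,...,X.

TRACE = H,C,H,C,C,C,H,E

#0 (2,3) H  (was 3)
#1 (3,3) C  (was 1)
#2 (6,1) H  (was 1)
#3 (4,4) C  (was 1)
#4 (6,2) C  (was 1)
#5 (2,4) C  (was 3)
#6 (2,4) H  (was 4)
#7 (1,4) E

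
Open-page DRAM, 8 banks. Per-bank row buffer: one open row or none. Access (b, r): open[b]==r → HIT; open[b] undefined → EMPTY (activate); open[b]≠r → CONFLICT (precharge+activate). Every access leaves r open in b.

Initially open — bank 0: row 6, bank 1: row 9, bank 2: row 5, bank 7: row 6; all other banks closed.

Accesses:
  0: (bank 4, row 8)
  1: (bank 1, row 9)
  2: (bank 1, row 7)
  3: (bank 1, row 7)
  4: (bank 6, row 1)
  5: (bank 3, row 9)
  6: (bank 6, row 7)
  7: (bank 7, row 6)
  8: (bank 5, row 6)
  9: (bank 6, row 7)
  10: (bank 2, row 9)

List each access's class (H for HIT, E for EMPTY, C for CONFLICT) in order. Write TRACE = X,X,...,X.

TRACE = E,H,C,H,E,E,C,H,E,H,C

step 0: bank4 None->8 [EMPTY]
step 1: bank1 9->9 [HIT]
step 2: bank1 9->7 [CONFLICT]
step 3: bank1 7->7 [HIT]
step 4: bank6 None->1 [EMPTY]
step 5: bank3 None->9 [EMPTY]
step 6: bank6 1->7 [CONFLICT]
step 7: bank7 6->6 [HIT]
step 8: bank5 None->6 [EMPTY]
step 9: bank6 7->7 [HIT]
step 10: bank2 5->9 [CONFLICT]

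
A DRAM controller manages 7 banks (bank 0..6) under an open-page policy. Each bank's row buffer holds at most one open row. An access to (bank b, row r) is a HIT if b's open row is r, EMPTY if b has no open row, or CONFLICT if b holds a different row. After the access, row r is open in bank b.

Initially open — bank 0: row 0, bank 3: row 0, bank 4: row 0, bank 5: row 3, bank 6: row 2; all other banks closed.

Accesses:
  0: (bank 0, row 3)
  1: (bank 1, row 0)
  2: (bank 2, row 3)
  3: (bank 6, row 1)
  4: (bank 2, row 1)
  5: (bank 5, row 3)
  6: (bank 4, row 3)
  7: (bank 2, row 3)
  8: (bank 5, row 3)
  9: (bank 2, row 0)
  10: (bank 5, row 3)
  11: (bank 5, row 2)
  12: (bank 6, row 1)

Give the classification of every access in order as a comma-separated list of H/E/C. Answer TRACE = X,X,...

TRACE = C,E,E,C,C,H,C,C,H,C,H,C,H

0: bank 0 row 3 — prev 0 → CONFLICT
1: bank 1 row 0 — prev None → EMPTY
2: bank 2 row 3 — prev None → EMPTY
3: bank 6 row 1 — prev 2 → CONFLICT
4: bank 2 row 1 — prev 3 → CONFLICT
5: bank 5 row 3 — prev 3 → HIT
6: bank 4 row 3 — prev 0 → CONFLICT
7: bank 2 row 3 — prev 1 → CONFLICT
8: bank 5 row 3 — prev 3 → HIT
9: bank 2 row 0 — prev 3 → CONFLICT
10: bank 5 row 3 — prev 3 → HIT
11: bank 5 row 2 — prev 3 → CONFLICT
12: bank 6 row 1 — prev 1 → HIT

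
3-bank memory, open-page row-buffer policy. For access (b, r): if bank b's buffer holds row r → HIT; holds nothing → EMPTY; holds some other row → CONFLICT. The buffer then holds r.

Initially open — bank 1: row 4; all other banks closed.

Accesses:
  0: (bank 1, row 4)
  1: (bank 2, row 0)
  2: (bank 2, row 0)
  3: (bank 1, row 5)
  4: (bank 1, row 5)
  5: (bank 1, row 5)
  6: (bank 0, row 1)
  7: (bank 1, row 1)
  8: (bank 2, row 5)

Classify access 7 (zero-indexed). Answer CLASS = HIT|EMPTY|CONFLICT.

0: bank 1 row 4 — prev 4 → HIT
1: bank 2 row 0 — prev None → EMPTY
2: bank 2 row 0 — prev 0 → HIT
3: bank 1 row 5 — prev 4 → CONFLICT
4: bank 1 row 5 — prev 5 → HIT
5: bank 1 row 5 — prev 5 → HIT
6: bank 0 row 1 — prev None → EMPTY
7: bank 1 row 1 — prev 5 → CONFLICT
8: bank 2 row 5 — prev 0 → CONFLICT

CLASS = CONFLICT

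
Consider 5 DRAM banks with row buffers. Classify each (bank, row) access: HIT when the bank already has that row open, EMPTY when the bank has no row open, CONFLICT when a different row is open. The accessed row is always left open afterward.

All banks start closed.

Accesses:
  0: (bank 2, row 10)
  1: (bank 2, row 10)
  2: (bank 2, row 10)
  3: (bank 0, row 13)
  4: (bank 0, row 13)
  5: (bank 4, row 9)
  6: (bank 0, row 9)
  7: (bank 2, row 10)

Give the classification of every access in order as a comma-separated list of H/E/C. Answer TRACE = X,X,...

  [0] b2 r10: no row ⇒ E
  [1] b2 r10: had r10 ⇒ H
  [2] b2 r10: had r10 ⇒ H
  [3] b0 r13: no row ⇒ E
  [4] b0 r13: had r13 ⇒ H
  [5] b4 r9: no row ⇒ E
  [6] b0 r9: had r13 ⇒ C
  [7] b2 r10: had r10 ⇒ H

TRACE = E,H,H,E,H,E,C,H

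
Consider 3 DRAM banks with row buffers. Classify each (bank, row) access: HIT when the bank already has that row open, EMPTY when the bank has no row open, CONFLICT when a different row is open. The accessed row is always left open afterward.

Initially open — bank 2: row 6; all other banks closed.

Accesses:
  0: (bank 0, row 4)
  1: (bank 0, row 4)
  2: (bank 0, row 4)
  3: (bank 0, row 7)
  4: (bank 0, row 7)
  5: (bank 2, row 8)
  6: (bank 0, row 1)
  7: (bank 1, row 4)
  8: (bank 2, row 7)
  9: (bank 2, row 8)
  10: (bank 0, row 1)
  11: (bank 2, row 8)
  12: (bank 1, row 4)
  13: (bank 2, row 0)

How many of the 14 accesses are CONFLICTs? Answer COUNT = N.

  [0] b0 r4: no row ⇒ E
  [1] b0 r4: had r4 ⇒ H
  [2] b0 r4: had r4 ⇒ H
  [3] b0 r7: had r4 ⇒ C
  [4] b0 r7: had r7 ⇒ H
  [5] b2 r8: had r6 ⇒ C
  [6] b0 r1: had r7 ⇒ C
  [7] b1 r4: no row ⇒ E
  [8] b2 r7: had r8 ⇒ C
  [9] b2 r8: had r7 ⇒ C
  [10] b0 r1: had r1 ⇒ H
  [11] b2 r8: had r8 ⇒ H
  [12] b1 r4: had r4 ⇒ H
  [13] b2 r0: had r8 ⇒ C

COUNT = 6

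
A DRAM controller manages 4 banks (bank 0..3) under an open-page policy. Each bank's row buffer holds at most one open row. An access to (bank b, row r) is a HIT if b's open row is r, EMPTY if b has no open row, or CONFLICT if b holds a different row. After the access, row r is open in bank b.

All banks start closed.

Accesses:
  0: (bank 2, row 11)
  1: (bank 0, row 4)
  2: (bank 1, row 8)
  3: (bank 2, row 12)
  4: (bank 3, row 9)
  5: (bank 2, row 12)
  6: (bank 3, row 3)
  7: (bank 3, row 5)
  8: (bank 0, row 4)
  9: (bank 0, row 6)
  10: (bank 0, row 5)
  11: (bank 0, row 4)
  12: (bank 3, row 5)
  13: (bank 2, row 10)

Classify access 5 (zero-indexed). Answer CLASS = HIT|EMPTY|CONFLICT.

#0 (2,11) E
#1 (0,4) E
#2 (1,8) E
#3 (2,12) C  (was 11)
#4 (3,9) E
#5 (2,12) H  (was 12)
#6 (3,3) C  (was 9)
#7 (3,5) C  (was 3)
#8 (0,4) H  (was 4)
#9 (0,6) C  (was 4)
#10 (0,5) C  (was 6)
#11 (0,4) C  (was 5)
#12 (3,5) H  (was 5)
#13 (2,10) C  (was 12)

CLASS = HIT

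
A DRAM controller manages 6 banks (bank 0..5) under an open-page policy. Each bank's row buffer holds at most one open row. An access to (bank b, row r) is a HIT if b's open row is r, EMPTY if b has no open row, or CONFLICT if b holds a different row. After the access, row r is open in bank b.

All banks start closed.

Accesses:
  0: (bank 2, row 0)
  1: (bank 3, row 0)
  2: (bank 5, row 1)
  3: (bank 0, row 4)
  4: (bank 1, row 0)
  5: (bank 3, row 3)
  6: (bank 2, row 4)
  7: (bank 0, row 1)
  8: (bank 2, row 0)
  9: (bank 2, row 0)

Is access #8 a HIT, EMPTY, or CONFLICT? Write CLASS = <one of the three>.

0: bank 2 row 0 — prev None → EMPTY
1: bank 3 row 0 — prev None → EMPTY
2: bank 5 row 1 — prev None → EMPTY
3: bank 0 row 4 — prev None → EMPTY
4: bank 1 row 0 — prev None → EMPTY
5: bank 3 row 3 — prev 0 → CONFLICT
6: bank 2 row 4 — prev 0 → CONFLICT
7: bank 0 row 1 — prev 4 → CONFLICT
8: bank 2 row 0 — prev 4 → CONFLICT
9: bank 2 row 0 — prev 0 → HIT

CLASS = CONFLICT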